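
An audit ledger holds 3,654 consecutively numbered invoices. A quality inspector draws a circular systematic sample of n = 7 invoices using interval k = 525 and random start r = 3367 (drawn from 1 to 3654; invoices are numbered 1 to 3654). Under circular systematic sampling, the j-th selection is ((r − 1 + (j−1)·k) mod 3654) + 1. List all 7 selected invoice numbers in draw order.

3367, 238, 763, 1288, 1813, 2338, 2863

Selection 1: 3367
Selection 2: 3367 + 525 = 3892 → 3892 − 3654 = 238
Selection 3: 238 + 525 = 763
Selection 4: 763 + 525 = 1288
Selection 5: 1288 + 525 = 1813
Selection 6: 1813 + 525 = 2338
Selection 7: 2338 + 525 = 2863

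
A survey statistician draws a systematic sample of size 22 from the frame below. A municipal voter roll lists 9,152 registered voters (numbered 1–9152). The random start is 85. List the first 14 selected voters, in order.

k = N/n = 9152/22 = 416
voter 1: 85
voter 2: 85 + 416 = 501
voter 3: 501 + 416 = 917
voter 4: 917 + 416 = 1333
voter 5: 1333 + 416 = 1749
voter 6: 1749 + 416 = 2165
voter 7: 2165 + 416 = 2581
voter 8: 2581 + 416 = 2997
voter 9: 2997 + 416 = 3413
voter 10: 3413 + 416 = 3829
voter 11: 3829 + 416 = 4245
voter 12: 4245 + 416 = 4661
voter 13: 4661 + 416 = 5077
voter 14: 5077 + 416 = 5493

85, 501, 917, 1333, 1749, 2165, 2581, 2997, 3413, 3829, 4245, 4661, 5077, 5493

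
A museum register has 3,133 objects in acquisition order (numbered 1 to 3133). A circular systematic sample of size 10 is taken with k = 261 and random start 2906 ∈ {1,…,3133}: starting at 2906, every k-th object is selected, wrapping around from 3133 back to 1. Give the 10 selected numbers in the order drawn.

Selection 1: 2906
Selection 2: 2906 + 261 = 3167 → 3167 − 3133 = 34
Selection 3: 34 + 261 = 295
Selection 4: 295 + 261 = 556
Selection 5: 556 + 261 = 817
Selection 6: 817 + 261 = 1078
Selection 7: 1078 + 261 = 1339
Selection 8: 1339 + 261 = 1600
Selection 9: 1600 + 261 = 1861
Selection 10: 1861 + 261 = 2122

2906, 34, 295, 556, 817, 1078, 1339, 1600, 1861, 2122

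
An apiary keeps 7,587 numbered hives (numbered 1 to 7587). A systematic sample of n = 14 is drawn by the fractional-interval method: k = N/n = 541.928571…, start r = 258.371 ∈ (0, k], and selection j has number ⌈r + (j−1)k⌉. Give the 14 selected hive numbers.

j=1: r + 0k = 258.371 → ⌈·⌉ = 259
j=2: r + 1k = 800.299571… → ⌈·⌉ = 801
j=3: r + 2k = 1342.228142… → ⌈·⌉ = 1343
j=4: r + 3k = 1884.156714… → ⌈·⌉ = 1885
j=5: r + 4k = 2426.085285… → ⌈·⌉ = 2427
j=6: r + 5k = 2968.013857… → ⌈·⌉ = 2969
j=7: r + 6k = 3509.942428… → ⌈·⌉ = 3510
j=8: r + 7k = 4051.871 → ⌈·⌉ = 4052
j=9: r + 8k = 4593.799571… → ⌈·⌉ = 4594
j=10: r + 9k = 5135.728142… → ⌈·⌉ = 5136
j=11: r + 10k = 5677.656714… → ⌈·⌉ = 5678
j=12: r + 11k = 6219.585285… → ⌈·⌉ = 6220
j=13: r + 12k = 6761.513857… → ⌈·⌉ = 6762
j=14: r + 13k = 7303.442428… → ⌈·⌉ = 7304

259, 801, 1343, 1885, 2427, 2969, 3510, 4052, 4594, 5136, 5678, 6220, 6762, 7304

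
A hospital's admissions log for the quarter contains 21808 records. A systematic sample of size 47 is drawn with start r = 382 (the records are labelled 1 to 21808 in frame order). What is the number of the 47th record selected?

21726

k = 21808/47 = 464
47th selection = r + (47−1)·k = 382 + 46×464 = 382 + 21344 = 21726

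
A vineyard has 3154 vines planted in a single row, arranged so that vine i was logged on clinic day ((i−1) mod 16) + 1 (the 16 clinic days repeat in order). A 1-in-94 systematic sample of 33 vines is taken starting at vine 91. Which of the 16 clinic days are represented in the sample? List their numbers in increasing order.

Consecutive selections differ by k = 94, so their clinic day numbers differ by 94 mod 16 = 14.
gcd(94, 16) = 2, so the sample visits 16/2 = 8 distinct residues mod 16.
Start 91 is clinic day 11; the clinic days hit are 1, 3, 5, 7, 9, 11, 13, 15.

1, 3, 5, 7, 9, 11, 13, 15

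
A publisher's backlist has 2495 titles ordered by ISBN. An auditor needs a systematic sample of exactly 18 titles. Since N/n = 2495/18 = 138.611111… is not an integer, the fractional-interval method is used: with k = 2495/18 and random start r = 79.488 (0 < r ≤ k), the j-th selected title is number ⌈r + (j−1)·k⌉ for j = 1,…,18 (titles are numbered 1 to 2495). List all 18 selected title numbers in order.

80, 219, 357, 496, 634, 773, 912, 1050, 1189, 1327, 1466, 1605, 1743, 1882, 2021, 2159, 2298, 2436

j=1: r + 0k = 79.488 → ⌈·⌉ = 80
j=2: r + 1k = 218.099111… → ⌈·⌉ = 219
j=3: r + 2k = 356.710222… → ⌈·⌉ = 357
j=4: r + 3k = 495.321333… → ⌈·⌉ = 496
j=5: r + 4k = 633.932444… → ⌈·⌉ = 634
j=6: r + 5k = 772.543555… → ⌈·⌉ = 773
j=7: r + 6k = 911.154666… → ⌈·⌉ = 912
j=8: r + 7k = 1049.765777… → ⌈·⌉ = 1050
j=9: r + 8k = 1188.376888… → ⌈·⌉ = 1189
j=10: r + 9k = 1326.988 → ⌈·⌉ = 1327
j=11: r + 10k = 1465.599111… → ⌈·⌉ = 1466
j=12: r + 11k = 1604.210222… → ⌈·⌉ = 1605
j=13: r + 12k = 1742.821333… → ⌈·⌉ = 1743
j=14: r + 13k = 1881.432444… → ⌈·⌉ = 1882
j=15: r + 14k = 2020.043555… → ⌈·⌉ = 2021
j=16: r + 15k = 2158.654666… → ⌈·⌉ = 2159
j=17: r + 16k = 2297.265777… → ⌈·⌉ = 2298
j=18: r + 17k = 2435.876888… → ⌈·⌉ = 2436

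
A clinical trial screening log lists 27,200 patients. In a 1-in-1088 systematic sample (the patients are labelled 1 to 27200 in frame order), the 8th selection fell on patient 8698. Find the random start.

1082

k = 1088
r = 8698 − (8−1)×1088 = 8698 − 7616 = 1082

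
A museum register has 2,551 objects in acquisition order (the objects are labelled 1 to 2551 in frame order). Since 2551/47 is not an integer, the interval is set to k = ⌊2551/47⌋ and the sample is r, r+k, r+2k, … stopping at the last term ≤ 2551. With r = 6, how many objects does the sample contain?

48

k = ⌊2551/47⌋ = 54
Achieved size = ⌊(2551 − 6)/54⌋ + 1 = ⌊2545/54⌋ + 1 = 47 + 1 = 48
(last selection: 6 + 47×54 = 2544 ≤ 2551; next would be 2598 > 2551)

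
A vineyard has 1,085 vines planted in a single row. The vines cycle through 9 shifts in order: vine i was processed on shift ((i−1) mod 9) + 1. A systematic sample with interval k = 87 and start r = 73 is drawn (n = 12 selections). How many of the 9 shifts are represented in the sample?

3

Consecutive selections differ by k = 87, so their shift numbers differ by 87 mod 9 = 6.
gcd(87, 9) = 3, so the sample visits 9/3 = 3 distinct residues mod 9.
Start 73 is shift 1; the shifts hit are 1, 4, 7.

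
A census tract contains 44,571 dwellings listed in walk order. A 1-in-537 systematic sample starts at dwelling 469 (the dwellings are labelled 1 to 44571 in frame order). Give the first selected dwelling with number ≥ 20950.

21412

k = 537
Steps past start: ⌈(20950 − 469)/537⌉ = ⌈20481/537⌉ = 39
Selected dwelling: 469 + 39×537 = 21412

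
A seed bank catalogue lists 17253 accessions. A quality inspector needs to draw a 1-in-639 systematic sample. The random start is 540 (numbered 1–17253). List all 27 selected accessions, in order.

540, 1179, 1818, 2457, 3096, 3735, 4374, 5013, 5652, 6291, 6930, 7569, 8208, 8847, 9486, 10125, 10764, 11403, 12042, 12681, 13320, 13959, 14598, 15237, 15876, 16515, 17154

accession 1: 540
accession 2: 540 + 639 = 1179
accession 3: 1179 + 639 = 1818
accession 4: 1818 + 639 = 2457
accession 5: 2457 + 639 = 3096
accession 6: 3096 + 639 = 3735
accession 7: 3735 + 639 = 4374
accession 8: 4374 + 639 = 5013
accession 9: 5013 + 639 = 5652
accession 10: 5652 + 639 = 6291
accession 11: 6291 + 639 = 6930
accession 12: 6930 + 639 = 7569
accession 13: 7569 + 639 = 8208
accession 14: 8208 + 639 = 8847
accession 15: 8847 + 639 = 9486
accession 16: 9486 + 639 = 10125
accession 17: 10125 + 639 = 10764
accession 18: 10764 + 639 = 11403
accession 19: 11403 + 639 = 12042
accession 20: 12042 + 639 = 12681
accession 21: 12681 + 639 = 13320
accession 22: 13320 + 639 = 13959
accession 23: 13959 + 639 = 14598
accession 24: 14598 + 639 = 15237
accession 25: 15237 + 639 = 15876
accession 26: 15876 + 639 = 16515
accession 27: 16515 + 639 = 17154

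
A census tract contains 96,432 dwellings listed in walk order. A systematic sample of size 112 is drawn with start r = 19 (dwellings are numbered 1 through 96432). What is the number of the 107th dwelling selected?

91285

k = 96432/112 = 861
107th selection = r + (107−1)·k = 19 + 106×861 = 19 + 91266 = 91285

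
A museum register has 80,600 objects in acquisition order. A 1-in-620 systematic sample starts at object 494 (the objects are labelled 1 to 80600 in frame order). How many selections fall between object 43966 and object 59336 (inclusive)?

k = 620
First selection ≥ 43966: 494 + ⌈(43966−494)/620⌉·620 = 494 + 71×620 = 44514
Last selection ≤ 59336: 494 + ⌊(59336−494)/620⌋·620 = 494 + 94×620 = 58774
Count = 94 − 71 + 1 = 24

24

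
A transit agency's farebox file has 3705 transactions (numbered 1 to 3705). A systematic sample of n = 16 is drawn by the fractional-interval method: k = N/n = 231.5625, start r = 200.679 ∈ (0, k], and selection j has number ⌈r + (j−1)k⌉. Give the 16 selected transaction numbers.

j=1: r + 0k = 200.679 → ⌈·⌉ = 201
j=2: r + 1k = 432.2415 → ⌈·⌉ = 433
j=3: r + 2k = 663.804 → ⌈·⌉ = 664
j=4: r + 3k = 895.3665 → ⌈·⌉ = 896
j=5: r + 4k = 1126.929 → ⌈·⌉ = 1127
j=6: r + 5k = 1358.4915 → ⌈·⌉ = 1359
j=7: r + 6k = 1590.054 → ⌈·⌉ = 1591
j=8: r + 7k = 1821.6165 → ⌈·⌉ = 1822
j=9: r + 8k = 2053.179 → ⌈·⌉ = 2054
j=10: r + 9k = 2284.7415 → ⌈·⌉ = 2285
j=11: r + 10k = 2516.304 → ⌈·⌉ = 2517
j=12: r + 11k = 2747.8665 → ⌈·⌉ = 2748
j=13: r + 12k = 2979.429 → ⌈·⌉ = 2980
j=14: r + 13k = 3210.9915 → ⌈·⌉ = 3211
j=15: r + 14k = 3442.554 → ⌈·⌉ = 3443
j=16: r + 15k = 3674.1165 → ⌈·⌉ = 3675

201, 433, 664, 896, 1127, 1359, 1591, 1822, 2054, 2285, 2517, 2748, 2980, 3211, 3443, 3675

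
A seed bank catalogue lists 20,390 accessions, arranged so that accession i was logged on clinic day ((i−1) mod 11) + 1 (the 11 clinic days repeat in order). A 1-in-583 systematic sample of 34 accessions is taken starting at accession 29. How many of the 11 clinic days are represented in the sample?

Consecutive selections differ by k = 583, so their clinic day numbers differ by 583 mod 11 = 0.
gcd(583, 11) = 11, so the sample visits 11/11 = 1 distinct residues mod 11.
Start 29 is clinic day 7; the clinic days hit are 7.

1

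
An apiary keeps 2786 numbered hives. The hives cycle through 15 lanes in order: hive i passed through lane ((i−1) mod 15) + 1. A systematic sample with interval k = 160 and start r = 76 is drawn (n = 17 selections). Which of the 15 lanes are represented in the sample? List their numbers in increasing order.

1, 6, 11

Consecutive selections differ by k = 160, so their lane numbers differ by 160 mod 15 = 10.
gcd(160, 15) = 5, so the sample visits 15/5 = 3 distinct residues mod 15.
Start 76 is lane 1; the lanes hit are 1, 6, 11.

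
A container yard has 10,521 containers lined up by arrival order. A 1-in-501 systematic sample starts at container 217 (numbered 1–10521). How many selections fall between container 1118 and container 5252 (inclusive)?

k = 501
First selection ≥ 1118: 217 + ⌈(1118−217)/501⌉·501 = 217 + 2×501 = 1219
Last selection ≤ 5252: 217 + ⌊(5252−217)/501⌋·501 = 217 + 10×501 = 5227
Count = 10 − 2 + 1 = 9

9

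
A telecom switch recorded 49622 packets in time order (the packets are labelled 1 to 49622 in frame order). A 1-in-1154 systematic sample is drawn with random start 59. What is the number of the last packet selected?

48527

k = 1154
43rd selection = r + (43−1)·k = 59 + 42×1154 = 59 + 48468 = 48527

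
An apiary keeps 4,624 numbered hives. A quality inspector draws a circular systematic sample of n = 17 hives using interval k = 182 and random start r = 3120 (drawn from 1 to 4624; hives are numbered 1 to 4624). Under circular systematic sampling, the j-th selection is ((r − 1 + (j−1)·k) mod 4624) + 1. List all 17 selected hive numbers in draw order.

3120, 3302, 3484, 3666, 3848, 4030, 4212, 4394, 4576, 134, 316, 498, 680, 862, 1044, 1226, 1408

Selection 1: 3120
Selection 2: 3120 + 182 = 3302
Selection 3: 3302 + 182 = 3484
Selection 4: 3484 + 182 = 3666
Selection 5: 3666 + 182 = 3848
Selection 6: 3848 + 182 = 4030
Selection 7: 4030 + 182 = 4212
Selection 8: 4212 + 182 = 4394
Selection 9: 4394 + 182 = 4576
Selection 10: 4576 + 182 = 4758 → 4758 − 4624 = 134
Selection 11: 134 + 182 = 316
Selection 12: 316 + 182 = 498
Selection 13: 498 + 182 = 680
Selection 14: 680 + 182 = 862
Selection 15: 862 + 182 = 1044
Selection 16: 1044 + 182 = 1226
Selection 17: 1226 + 182 = 1408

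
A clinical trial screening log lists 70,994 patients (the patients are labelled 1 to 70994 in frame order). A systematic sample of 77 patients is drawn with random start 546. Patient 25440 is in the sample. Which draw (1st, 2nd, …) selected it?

k = 70994/77 = 922
position = (25440 − 546)/922 + 1 = 24894/922 + 1 = 27 + 1 = 28

28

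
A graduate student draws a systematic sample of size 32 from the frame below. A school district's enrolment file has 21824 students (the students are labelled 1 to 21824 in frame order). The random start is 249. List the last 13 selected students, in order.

k = N/n = 21824/32 = 682
20th selection = 249 + 19×682 = 13207
21st: 13207 + 682 = 13889
22nd: 13889 + 682 = 14571
23rd: 14571 + 682 = 15253
24th: 15253 + 682 = 15935
25th: 15935 + 682 = 16617
26th: 16617 + 682 = 17299
27th: 17299 + 682 = 17981
28th: 17981 + 682 = 18663
29th: 18663 + 682 = 19345
30th: 19345 + 682 = 20027
31st: 20027 + 682 = 20709
32nd: 20709 + 682 = 21391

13207, 13889, 14571, 15253, 15935, 16617, 17299, 17981, 18663, 19345, 20027, 20709, 21391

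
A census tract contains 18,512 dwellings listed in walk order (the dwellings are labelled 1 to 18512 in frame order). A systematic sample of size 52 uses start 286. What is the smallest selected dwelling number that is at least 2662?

2778

k = 18512/52 = 356
Steps past start: ⌈(2662 − 286)/356⌉ = ⌈2376/356⌉ = 7
Selected dwelling: 286 + 7×356 = 2778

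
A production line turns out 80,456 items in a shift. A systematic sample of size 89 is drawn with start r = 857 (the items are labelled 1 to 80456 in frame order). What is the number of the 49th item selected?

k = 80456/89 = 904
49th selection = r + (49−1)·k = 857 + 48×904 = 857 + 43392 = 44249

44249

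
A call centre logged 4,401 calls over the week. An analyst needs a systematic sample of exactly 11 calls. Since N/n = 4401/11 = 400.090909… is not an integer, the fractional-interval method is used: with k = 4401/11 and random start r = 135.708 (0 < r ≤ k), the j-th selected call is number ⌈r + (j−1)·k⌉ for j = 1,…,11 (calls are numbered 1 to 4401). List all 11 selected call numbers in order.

136, 536, 936, 1336, 1737, 2137, 2537, 2937, 3337, 3737, 4137

j=1: r + 0k = 135.708 → ⌈·⌉ = 136
j=2: r + 1k = 535.798909… → ⌈·⌉ = 536
j=3: r + 2k = 935.889818… → ⌈·⌉ = 936
j=4: r + 3k = 1335.980727… → ⌈·⌉ = 1336
j=5: r + 4k = 1736.071636… → ⌈·⌉ = 1737
j=6: r + 5k = 2136.162545… → ⌈·⌉ = 2137
j=7: r + 6k = 2536.253454… → ⌈·⌉ = 2537
j=8: r + 7k = 2936.344363… → ⌈·⌉ = 2937
j=9: r + 8k = 3336.435272… → ⌈·⌉ = 3337
j=10: r + 9k = 3736.526181… → ⌈·⌉ = 3737
j=11: r + 10k = 4136.617090… → ⌈·⌉ = 4137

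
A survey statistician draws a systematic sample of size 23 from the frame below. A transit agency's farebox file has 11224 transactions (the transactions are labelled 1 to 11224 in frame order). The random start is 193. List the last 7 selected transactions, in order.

k = N/n = 11224/23 = 488
17th selection = 193 + 16×488 = 8001
18th: 8001 + 488 = 8489
19th: 8489 + 488 = 8977
20th: 8977 + 488 = 9465
21st: 9465 + 488 = 9953
22nd: 9953 + 488 = 10441
23rd: 10441 + 488 = 10929

8001, 8489, 8977, 9465, 9953, 10441, 10929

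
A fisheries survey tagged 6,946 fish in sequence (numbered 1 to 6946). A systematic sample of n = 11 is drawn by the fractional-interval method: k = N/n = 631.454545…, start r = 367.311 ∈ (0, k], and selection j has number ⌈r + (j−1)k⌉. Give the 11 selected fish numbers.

368, 999, 1631, 2262, 2894, 3525, 4157, 4788, 5419, 6051, 6682

j=1: r + 0k = 367.311 → ⌈·⌉ = 368
j=2: r + 1k = 998.765545… → ⌈·⌉ = 999
j=3: r + 2k = 1630.220090… → ⌈·⌉ = 1631
j=4: r + 3k = 2261.674636… → ⌈·⌉ = 2262
j=5: r + 4k = 2893.129181… → ⌈·⌉ = 2894
j=6: r + 5k = 3524.583727… → ⌈·⌉ = 3525
j=7: r + 6k = 4156.038272… → ⌈·⌉ = 4157
j=8: r + 7k = 4787.492818… → ⌈·⌉ = 4788
j=9: r + 8k = 5418.947363… → ⌈·⌉ = 5419
j=10: r + 9k = 6050.401909… → ⌈·⌉ = 6051
j=11: r + 10k = 6681.856454… → ⌈·⌉ = 6682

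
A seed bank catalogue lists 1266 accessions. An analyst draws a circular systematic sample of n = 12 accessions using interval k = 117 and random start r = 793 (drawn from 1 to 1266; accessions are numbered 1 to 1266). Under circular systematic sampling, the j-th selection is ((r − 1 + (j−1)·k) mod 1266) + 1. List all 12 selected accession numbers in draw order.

793, 910, 1027, 1144, 1261, 112, 229, 346, 463, 580, 697, 814

Selection 1: 793
Selection 2: 793 + 117 = 910
Selection 3: 910 + 117 = 1027
Selection 4: 1027 + 117 = 1144
Selection 5: 1144 + 117 = 1261
Selection 6: 1261 + 117 = 1378 → 1378 − 1266 = 112
Selection 7: 112 + 117 = 229
Selection 8: 229 + 117 = 346
Selection 9: 346 + 117 = 463
Selection 10: 463 + 117 = 580
Selection 11: 580 + 117 = 697
Selection 12: 697 + 117 = 814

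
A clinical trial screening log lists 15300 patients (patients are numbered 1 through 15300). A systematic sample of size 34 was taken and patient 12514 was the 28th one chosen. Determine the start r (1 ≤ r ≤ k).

364

k = 15300/34 = 450
r = 12514 − (28−1)×450 = 12514 − 12150 = 364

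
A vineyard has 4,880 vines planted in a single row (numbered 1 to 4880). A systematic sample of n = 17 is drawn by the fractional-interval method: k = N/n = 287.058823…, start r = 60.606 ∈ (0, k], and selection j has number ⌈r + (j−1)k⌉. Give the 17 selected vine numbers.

61, 348, 635, 922, 1209, 1496, 1783, 2071, 2358, 2645, 2932, 3219, 3506, 3793, 4080, 4367, 4654

j=1: r + 0k = 60.606 → ⌈·⌉ = 61
j=2: r + 1k = 347.664823… → ⌈·⌉ = 348
j=3: r + 2k = 634.723647… → ⌈·⌉ = 635
j=4: r + 3k = 921.782470… → ⌈·⌉ = 922
j=5: r + 4k = 1208.841294… → ⌈·⌉ = 1209
j=6: r + 5k = 1495.900117… → ⌈·⌉ = 1496
j=7: r + 6k = 1782.958941… → ⌈·⌉ = 1783
j=8: r + 7k = 2070.017764… → ⌈·⌉ = 2071
j=9: r + 8k = 2357.076588… → ⌈·⌉ = 2358
j=10: r + 9k = 2644.135411… → ⌈·⌉ = 2645
j=11: r + 10k = 2931.194235… → ⌈·⌉ = 2932
j=12: r + 11k = 3218.253058… → ⌈·⌉ = 3219
j=13: r + 12k = 3505.311882… → ⌈·⌉ = 3506
j=14: r + 13k = 3792.370705… → ⌈·⌉ = 3793
j=15: r + 14k = 4079.429529… → ⌈·⌉ = 4080
j=16: r + 15k = 4366.488352… → ⌈·⌉ = 4367
j=17: r + 16k = 4653.547176… → ⌈·⌉ = 4654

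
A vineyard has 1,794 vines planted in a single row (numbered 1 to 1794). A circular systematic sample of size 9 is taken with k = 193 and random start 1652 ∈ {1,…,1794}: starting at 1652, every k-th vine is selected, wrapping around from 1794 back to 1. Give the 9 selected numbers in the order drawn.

1652, 51, 244, 437, 630, 823, 1016, 1209, 1402

Selection 1: 1652
Selection 2: 1652 + 193 = 1845 → 1845 − 1794 = 51
Selection 3: 51 + 193 = 244
Selection 4: 244 + 193 = 437
Selection 5: 437 + 193 = 630
Selection 6: 630 + 193 = 823
Selection 7: 823 + 193 = 1016
Selection 8: 1016 + 193 = 1209
Selection 9: 1209 + 193 = 1402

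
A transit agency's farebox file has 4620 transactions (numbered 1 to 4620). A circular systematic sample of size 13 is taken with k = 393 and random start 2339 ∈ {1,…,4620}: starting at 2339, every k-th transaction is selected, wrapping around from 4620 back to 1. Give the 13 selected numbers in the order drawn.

2339, 2732, 3125, 3518, 3911, 4304, 77, 470, 863, 1256, 1649, 2042, 2435

Selection 1: 2339
Selection 2: 2339 + 393 = 2732
Selection 3: 2732 + 393 = 3125
Selection 4: 3125 + 393 = 3518
Selection 5: 3518 + 393 = 3911
Selection 6: 3911 + 393 = 4304
Selection 7: 4304 + 393 = 4697 → 4697 − 4620 = 77
Selection 8: 77 + 393 = 470
Selection 9: 470 + 393 = 863
Selection 10: 863 + 393 = 1256
Selection 11: 1256 + 393 = 1649
Selection 12: 1649 + 393 = 2042
Selection 13: 2042 + 393 = 2435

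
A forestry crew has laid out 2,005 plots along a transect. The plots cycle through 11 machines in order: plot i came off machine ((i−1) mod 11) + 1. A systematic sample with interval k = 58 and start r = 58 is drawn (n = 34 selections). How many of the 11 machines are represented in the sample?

Consecutive selections differ by k = 58, so their machine numbers differ by 58 mod 11 = 3.
gcd(58, 11) = 1, so the sample visits 11/1 = 11 distinct residues mod 11.
Start 58 is machine 3; the machines hit are 1, 2, 3, 4, 5, 6, 7, 8, 9, 10, 11.

11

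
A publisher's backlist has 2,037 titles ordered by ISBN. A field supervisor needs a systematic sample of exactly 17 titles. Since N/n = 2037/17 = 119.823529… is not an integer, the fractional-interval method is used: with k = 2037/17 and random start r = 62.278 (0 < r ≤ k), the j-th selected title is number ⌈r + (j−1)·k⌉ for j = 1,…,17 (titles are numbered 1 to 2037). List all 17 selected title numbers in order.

63, 183, 302, 422, 542, 662, 782, 902, 1021, 1141, 1261, 1381, 1501, 1620, 1740, 1860, 1980

j=1: r + 0k = 62.278 → ⌈·⌉ = 63
j=2: r + 1k = 182.101529… → ⌈·⌉ = 183
j=3: r + 2k = 301.925058… → ⌈·⌉ = 302
j=4: r + 3k = 421.748588… → ⌈·⌉ = 422
j=5: r + 4k = 541.572117… → ⌈·⌉ = 542
j=6: r + 5k = 661.395647… → ⌈·⌉ = 662
j=7: r + 6k = 781.219176… → ⌈·⌉ = 782
j=8: r + 7k = 901.042705… → ⌈·⌉ = 902
j=9: r + 8k = 1020.866235… → ⌈·⌉ = 1021
j=10: r + 9k = 1140.689764… → ⌈·⌉ = 1141
j=11: r + 10k = 1260.513294… → ⌈·⌉ = 1261
j=12: r + 11k = 1380.336823… → ⌈·⌉ = 1381
j=13: r + 12k = 1500.160352… → ⌈·⌉ = 1501
j=14: r + 13k = 1619.983882… → ⌈·⌉ = 1620
j=15: r + 14k = 1739.807411… → ⌈·⌉ = 1740
j=16: r + 15k = 1859.630941… → ⌈·⌉ = 1860
j=17: r + 16k = 1979.454470… → ⌈·⌉ = 1980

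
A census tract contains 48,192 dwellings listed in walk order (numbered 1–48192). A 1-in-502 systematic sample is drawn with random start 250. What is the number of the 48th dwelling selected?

23844

k = 502
48th selection = r + (48−1)·k = 250 + 47×502 = 250 + 23594 = 23844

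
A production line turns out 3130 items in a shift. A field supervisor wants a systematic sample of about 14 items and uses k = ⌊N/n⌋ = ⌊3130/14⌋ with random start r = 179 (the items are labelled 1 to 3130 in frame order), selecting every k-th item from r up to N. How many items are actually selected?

k = ⌊3130/14⌋ = 223
Achieved size = ⌊(3130 − 179)/223⌋ + 1 = ⌊2951/223⌋ + 1 = 13 + 1 = 14
(last selection: 179 + 13×223 = 3078 ≤ 3130; next would be 3301 > 3130)

14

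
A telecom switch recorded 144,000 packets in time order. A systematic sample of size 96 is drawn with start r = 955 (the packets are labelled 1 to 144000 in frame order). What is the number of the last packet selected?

143455

k = 144000/96 = 1500
96th selection = r + (96−1)·k = 955 + 95×1500 = 955 + 142500 = 143455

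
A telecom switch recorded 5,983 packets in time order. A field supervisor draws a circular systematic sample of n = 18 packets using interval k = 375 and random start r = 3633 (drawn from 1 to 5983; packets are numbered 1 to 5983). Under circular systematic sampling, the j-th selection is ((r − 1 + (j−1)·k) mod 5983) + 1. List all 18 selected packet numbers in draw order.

Selection 1: 3633
Selection 2: 3633 + 375 = 4008
Selection 3: 4008 + 375 = 4383
Selection 4: 4383 + 375 = 4758
Selection 5: 4758 + 375 = 5133
Selection 6: 5133 + 375 = 5508
Selection 7: 5508 + 375 = 5883
Selection 8: 5883 + 375 = 6258 → 6258 − 5983 = 275
Selection 9: 275 + 375 = 650
Selection 10: 650 + 375 = 1025
Selection 11: 1025 + 375 = 1400
Selection 12: 1400 + 375 = 1775
Selection 13: 1775 + 375 = 2150
Selection 14: 2150 + 375 = 2525
Selection 15: 2525 + 375 = 2900
Selection 16: 2900 + 375 = 3275
Selection 17: 3275 + 375 = 3650
Selection 18: 3650 + 375 = 4025

3633, 4008, 4383, 4758, 5133, 5508, 5883, 275, 650, 1025, 1400, 1775, 2150, 2525, 2900, 3275, 3650, 4025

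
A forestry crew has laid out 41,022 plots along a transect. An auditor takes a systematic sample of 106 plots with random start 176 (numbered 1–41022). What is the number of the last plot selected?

k = 41022/106 = 387
106th selection = r + (106−1)·k = 176 + 105×387 = 176 + 40635 = 40811

40811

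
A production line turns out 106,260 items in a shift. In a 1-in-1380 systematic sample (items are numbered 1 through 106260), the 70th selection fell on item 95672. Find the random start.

k = 1380
r = 95672 − (70−1)×1380 = 95672 − 95220 = 452

452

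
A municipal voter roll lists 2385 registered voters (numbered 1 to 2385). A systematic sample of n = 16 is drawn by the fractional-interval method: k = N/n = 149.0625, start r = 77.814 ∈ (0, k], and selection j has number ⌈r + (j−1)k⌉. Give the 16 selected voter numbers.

j=1: r + 0k = 77.814 → ⌈·⌉ = 78
j=2: r + 1k = 226.8765 → ⌈·⌉ = 227
j=3: r + 2k = 375.939 → ⌈·⌉ = 376
j=4: r + 3k = 525.0015 → ⌈·⌉ = 526
j=5: r + 4k = 674.064 → ⌈·⌉ = 675
j=6: r + 5k = 823.1265 → ⌈·⌉ = 824
j=7: r + 6k = 972.189 → ⌈·⌉ = 973
j=8: r + 7k = 1121.2515 → ⌈·⌉ = 1122
j=9: r + 8k = 1270.314 → ⌈·⌉ = 1271
j=10: r + 9k = 1419.3765 → ⌈·⌉ = 1420
j=11: r + 10k = 1568.439 → ⌈·⌉ = 1569
j=12: r + 11k = 1717.5015 → ⌈·⌉ = 1718
j=13: r + 12k = 1866.564 → ⌈·⌉ = 1867
j=14: r + 13k = 2015.6265 → ⌈·⌉ = 2016
j=15: r + 14k = 2164.689 → ⌈·⌉ = 2165
j=16: r + 15k = 2313.7515 → ⌈·⌉ = 2314

78, 227, 376, 526, 675, 824, 973, 1122, 1271, 1420, 1569, 1718, 1867, 2016, 2165, 2314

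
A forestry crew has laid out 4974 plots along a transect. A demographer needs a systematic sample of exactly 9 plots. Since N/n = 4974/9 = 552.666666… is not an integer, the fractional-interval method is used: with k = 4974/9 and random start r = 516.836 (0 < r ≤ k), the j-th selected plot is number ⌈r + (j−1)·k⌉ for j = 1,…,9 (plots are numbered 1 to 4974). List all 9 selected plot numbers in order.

j=1: r + 0k = 516.836 → ⌈·⌉ = 517
j=2: r + 1k = 1069.502666… → ⌈·⌉ = 1070
j=3: r + 2k = 1622.169333… → ⌈·⌉ = 1623
j=4: r + 3k = 2174.836 → ⌈·⌉ = 2175
j=5: r + 4k = 2727.502666… → ⌈·⌉ = 2728
j=6: r + 5k = 3280.169333… → ⌈·⌉ = 3281
j=7: r + 6k = 3832.836 → ⌈·⌉ = 3833
j=8: r + 7k = 4385.502666… → ⌈·⌉ = 4386
j=9: r + 8k = 4938.169333… → ⌈·⌉ = 4939

517, 1070, 1623, 2175, 2728, 3281, 3833, 4386, 4939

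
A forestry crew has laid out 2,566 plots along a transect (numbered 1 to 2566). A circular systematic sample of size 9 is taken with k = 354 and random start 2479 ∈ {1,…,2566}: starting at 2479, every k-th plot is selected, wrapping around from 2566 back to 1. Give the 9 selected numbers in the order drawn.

Selection 1: 2479
Selection 2: 2479 + 354 = 2833 → 2833 − 2566 = 267
Selection 3: 267 + 354 = 621
Selection 4: 621 + 354 = 975
Selection 5: 975 + 354 = 1329
Selection 6: 1329 + 354 = 1683
Selection 7: 1683 + 354 = 2037
Selection 8: 2037 + 354 = 2391
Selection 9: 2391 + 354 = 2745 → 2745 − 2566 = 179

2479, 267, 621, 975, 1329, 1683, 2037, 2391, 179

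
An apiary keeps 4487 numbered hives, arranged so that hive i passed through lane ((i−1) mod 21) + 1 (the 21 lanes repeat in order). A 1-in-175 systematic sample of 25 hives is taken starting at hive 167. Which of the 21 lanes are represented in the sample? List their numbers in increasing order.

Consecutive selections differ by k = 175, so their lane numbers differ by 175 mod 21 = 7.
gcd(175, 21) = 7, so the sample visits 21/7 = 3 distinct residues mod 21.
Start 167 is lane 20; the lanes hit are 6, 13, 20.

6, 13, 20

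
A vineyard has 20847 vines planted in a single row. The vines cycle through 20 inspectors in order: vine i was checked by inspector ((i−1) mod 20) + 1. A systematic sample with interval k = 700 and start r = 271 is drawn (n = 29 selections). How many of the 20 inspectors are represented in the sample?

Consecutive selections differ by k = 700, so their inspector numbers differ by 700 mod 20 = 0.
gcd(700, 20) = 20, so the sample visits 20/20 = 1 distinct residues mod 20.
Start 271 is inspector 11; the inspectors hit are 11.

1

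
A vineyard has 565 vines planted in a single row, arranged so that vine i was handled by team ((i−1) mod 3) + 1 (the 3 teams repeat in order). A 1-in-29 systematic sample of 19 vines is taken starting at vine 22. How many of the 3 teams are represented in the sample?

3

Consecutive selections differ by k = 29, so their team numbers differ by 29 mod 3 = 2.
gcd(29, 3) = 1, so the sample visits 3/1 = 3 distinct residues mod 3.
Start 22 is team 1; the teams hit are 1, 2, 3.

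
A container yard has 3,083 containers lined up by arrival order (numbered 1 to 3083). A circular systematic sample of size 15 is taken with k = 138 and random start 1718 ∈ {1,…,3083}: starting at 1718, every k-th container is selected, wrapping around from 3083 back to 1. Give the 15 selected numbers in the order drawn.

1718, 1856, 1994, 2132, 2270, 2408, 2546, 2684, 2822, 2960, 15, 153, 291, 429, 567

Selection 1: 1718
Selection 2: 1718 + 138 = 1856
Selection 3: 1856 + 138 = 1994
Selection 4: 1994 + 138 = 2132
Selection 5: 2132 + 138 = 2270
Selection 6: 2270 + 138 = 2408
Selection 7: 2408 + 138 = 2546
Selection 8: 2546 + 138 = 2684
Selection 9: 2684 + 138 = 2822
Selection 10: 2822 + 138 = 2960
Selection 11: 2960 + 138 = 3098 → 3098 − 3083 = 15
Selection 12: 15 + 138 = 153
Selection 13: 153 + 138 = 291
Selection 14: 291 + 138 = 429
Selection 15: 429 + 138 = 567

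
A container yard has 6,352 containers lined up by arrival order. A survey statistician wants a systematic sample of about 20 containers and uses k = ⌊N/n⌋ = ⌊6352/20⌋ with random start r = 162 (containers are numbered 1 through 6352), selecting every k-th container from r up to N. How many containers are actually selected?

20

k = ⌊6352/20⌋ = 317
Achieved size = ⌊(6352 − 162)/317⌋ + 1 = ⌊6190/317⌋ + 1 = 19 + 1 = 20
(last selection: 162 + 19×317 = 6185 ≤ 6352; next would be 6502 > 6352)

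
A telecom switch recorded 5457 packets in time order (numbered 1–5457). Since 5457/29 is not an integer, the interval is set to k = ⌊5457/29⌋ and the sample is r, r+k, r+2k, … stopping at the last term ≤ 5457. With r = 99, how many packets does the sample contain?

29

k = ⌊5457/29⌋ = 188
Achieved size = ⌊(5457 − 99)/188⌋ + 1 = ⌊5358/188⌋ + 1 = 28 + 1 = 29
(last selection: 99 + 28×188 = 5363 ≤ 5457; next would be 5551 > 5457)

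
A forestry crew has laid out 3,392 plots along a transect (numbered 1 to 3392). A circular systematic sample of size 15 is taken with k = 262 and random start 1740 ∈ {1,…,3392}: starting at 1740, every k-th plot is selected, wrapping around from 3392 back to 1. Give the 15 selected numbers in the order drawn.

Selection 1: 1740
Selection 2: 1740 + 262 = 2002
Selection 3: 2002 + 262 = 2264
Selection 4: 2264 + 262 = 2526
Selection 5: 2526 + 262 = 2788
Selection 6: 2788 + 262 = 3050
Selection 7: 3050 + 262 = 3312
Selection 8: 3312 + 262 = 3574 → 3574 − 3392 = 182
Selection 9: 182 + 262 = 444
Selection 10: 444 + 262 = 706
Selection 11: 706 + 262 = 968
Selection 12: 968 + 262 = 1230
Selection 13: 1230 + 262 = 1492
Selection 14: 1492 + 262 = 1754
Selection 15: 1754 + 262 = 2016

1740, 2002, 2264, 2526, 2788, 3050, 3312, 182, 444, 706, 968, 1230, 1492, 1754, 2016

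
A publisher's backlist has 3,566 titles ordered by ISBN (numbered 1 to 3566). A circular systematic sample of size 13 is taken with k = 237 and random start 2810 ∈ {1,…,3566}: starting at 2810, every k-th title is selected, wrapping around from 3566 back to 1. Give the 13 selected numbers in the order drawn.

Selection 1: 2810
Selection 2: 2810 + 237 = 3047
Selection 3: 3047 + 237 = 3284
Selection 4: 3284 + 237 = 3521
Selection 5: 3521 + 237 = 3758 → 3758 − 3566 = 192
Selection 6: 192 + 237 = 429
Selection 7: 429 + 237 = 666
Selection 8: 666 + 237 = 903
Selection 9: 903 + 237 = 1140
Selection 10: 1140 + 237 = 1377
Selection 11: 1377 + 237 = 1614
Selection 12: 1614 + 237 = 1851
Selection 13: 1851 + 237 = 2088

2810, 3047, 3284, 3521, 192, 429, 666, 903, 1140, 1377, 1614, 1851, 2088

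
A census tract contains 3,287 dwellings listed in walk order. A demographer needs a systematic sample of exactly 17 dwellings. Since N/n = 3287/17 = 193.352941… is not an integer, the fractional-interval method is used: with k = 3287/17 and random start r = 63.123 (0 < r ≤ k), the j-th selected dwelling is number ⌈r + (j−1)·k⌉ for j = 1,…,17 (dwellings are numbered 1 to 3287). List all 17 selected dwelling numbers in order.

64, 257, 450, 644, 837, 1030, 1224, 1417, 1610, 1804, 1997, 2191, 2384, 2577, 2771, 2964, 3157

j=1: r + 0k = 63.123 → ⌈·⌉ = 64
j=2: r + 1k = 256.475941… → ⌈·⌉ = 257
j=3: r + 2k = 449.828882… → ⌈·⌉ = 450
j=4: r + 3k = 643.181823… → ⌈·⌉ = 644
j=5: r + 4k = 836.534764… → ⌈·⌉ = 837
j=6: r + 5k = 1029.887705… → ⌈·⌉ = 1030
j=7: r + 6k = 1223.240647… → ⌈·⌉ = 1224
j=8: r + 7k = 1416.593588… → ⌈·⌉ = 1417
j=9: r + 8k = 1609.946529… → ⌈·⌉ = 1610
j=10: r + 9k = 1803.299470… → ⌈·⌉ = 1804
j=11: r + 10k = 1996.652411… → ⌈·⌉ = 1997
j=12: r + 11k = 2190.005352… → ⌈·⌉ = 2191
j=13: r + 12k = 2383.358294… → ⌈·⌉ = 2384
j=14: r + 13k = 2576.711235… → ⌈·⌉ = 2577
j=15: r + 14k = 2770.064176… → ⌈·⌉ = 2771
j=16: r + 15k = 2963.417117… → ⌈·⌉ = 2964
j=17: r + 16k = 3156.770058… → ⌈·⌉ = 3157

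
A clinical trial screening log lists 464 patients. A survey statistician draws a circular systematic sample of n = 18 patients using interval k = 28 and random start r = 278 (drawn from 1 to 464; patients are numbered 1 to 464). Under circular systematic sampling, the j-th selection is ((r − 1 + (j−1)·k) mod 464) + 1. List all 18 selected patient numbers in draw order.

Selection 1: 278
Selection 2: 278 + 28 = 306
Selection 3: 306 + 28 = 334
Selection 4: 334 + 28 = 362
Selection 5: 362 + 28 = 390
Selection 6: 390 + 28 = 418
Selection 7: 418 + 28 = 446
Selection 8: 446 + 28 = 474 → 474 − 464 = 10
Selection 9: 10 + 28 = 38
Selection 10: 38 + 28 = 66
Selection 11: 66 + 28 = 94
Selection 12: 94 + 28 = 122
Selection 13: 122 + 28 = 150
Selection 14: 150 + 28 = 178
Selection 15: 178 + 28 = 206
Selection 16: 206 + 28 = 234
Selection 17: 234 + 28 = 262
Selection 18: 262 + 28 = 290

278, 306, 334, 362, 390, 418, 446, 10, 38, 66, 94, 122, 150, 178, 206, 234, 262, 290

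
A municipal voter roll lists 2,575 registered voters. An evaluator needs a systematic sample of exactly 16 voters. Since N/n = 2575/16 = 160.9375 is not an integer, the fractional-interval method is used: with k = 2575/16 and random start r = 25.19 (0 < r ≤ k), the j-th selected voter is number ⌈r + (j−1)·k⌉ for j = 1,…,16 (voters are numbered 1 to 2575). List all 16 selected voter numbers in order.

j=1: r + 0k = 25.19 → ⌈·⌉ = 26
j=2: r + 1k = 186.1275 → ⌈·⌉ = 187
j=3: r + 2k = 347.065 → ⌈·⌉ = 348
j=4: r + 3k = 508.0025 → ⌈·⌉ = 509
j=5: r + 4k = 668.94 → ⌈·⌉ = 669
j=6: r + 5k = 829.8775 → ⌈·⌉ = 830
j=7: r + 6k = 990.815 → ⌈·⌉ = 991
j=8: r + 7k = 1151.7525 → ⌈·⌉ = 1152
j=9: r + 8k = 1312.69 → ⌈·⌉ = 1313
j=10: r + 9k = 1473.6275 → ⌈·⌉ = 1474
j=11: r + 10k = 1634.565 → ⌈·⌉ = 1635
j=12: r + 11k = 1795.5025 → ⌈·⌉ = 1796
j=13: r + 12k = 1956.44 → ⌈·⌉ = 1957
j=14: r + 13k = 2117.3775 → ⌈·⌉ = 2118
j=15: r + 14k = 2278.315 → ⌈·⌉ = 2279
j=16: r + 15k = 2439.2525 → ⌈·⌉ = 2440

26, 187, 348, 509, 669, 830, 991, 1152, 1313, 1474, 1635, 1796, 1957, 2118, 2279, 2440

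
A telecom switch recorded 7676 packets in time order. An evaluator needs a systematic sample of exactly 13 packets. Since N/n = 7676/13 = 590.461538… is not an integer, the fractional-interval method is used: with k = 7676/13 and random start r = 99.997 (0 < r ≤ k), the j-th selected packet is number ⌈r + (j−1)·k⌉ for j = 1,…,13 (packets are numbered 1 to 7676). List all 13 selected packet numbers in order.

j=1: r + 0k = 99.997 → ⌈·⌉ = 100
j=2: r + 1k = 690.458538… → ⌈·⌉ = 691
j=3: r + 2k = 1280.920076… → ⌈·⌉ = 1281
j=4: r + 3k = 1871.381615… → ⌈·⌉ = 1872
j=5: r + 4k = 2461.843153… → ⌈·⌉ = 2462
j=6: r + 5k = 3052.304692… → ⌈·⌉ = 3053
j=7: r + 6k = 3642.766230… → ⌈·⌉ = 3643
j=8: r + 7k = 4233.227769… → ⌈·⌉ = 4234
j=9: r + 8k = 4823.689307… → ⌈·⌉ = 4824
j=10: r + 9k = 5414.150846… → ⌈·⌉ = 5415
j=11: r + 10k = 6004.612384… → ⌈·⌉ = 6005
j=12: r + 11k = 6595.073923… → ⌈·⌉ = 6596
j=13: r + 12k = 7185.535461… → ⌈·⌉ = 7186

100, 691, 1281, 1872, 2462, 3053, 3643, 4234, 4824, 5415, 6005, 6596, 7186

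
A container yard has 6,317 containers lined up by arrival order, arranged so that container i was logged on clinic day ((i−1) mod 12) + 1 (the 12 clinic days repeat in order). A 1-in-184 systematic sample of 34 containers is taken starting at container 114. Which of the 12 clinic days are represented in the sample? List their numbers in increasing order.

Consecutive selections differ by k = 184, so their clinic day numbers differ by 184 mod 12 = 4.
gcd(184, 12) = 4, so the sample visits 12/4 = 3 distinct residues mod 12.
Start 114 is clinic day 6; the clinic days hit are 2, 6, 10.

2, 6, 10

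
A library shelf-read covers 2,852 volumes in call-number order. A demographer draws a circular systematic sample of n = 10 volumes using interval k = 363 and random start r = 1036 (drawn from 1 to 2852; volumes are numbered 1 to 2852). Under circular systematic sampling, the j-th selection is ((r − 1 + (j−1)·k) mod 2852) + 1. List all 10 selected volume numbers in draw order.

Selection 1: 1036
Selection 2: 1036 + 363 = 1399
Selection 3: 1399 + 363 = 1762
Selection 4: 1762 + 363 = 2125
Selection 5: 2125 + 363 = 2488
Selection 6: 2488 + 363 = 2851
Selection 7: 2851 + 363 = 3214 → 3214 − 2852 = 362
Selection 8: 362 + 363 = 725
Selection 9: 725 + 363 = 1088
Selection 10: 1088 + 363 = 1451

1036, 1399, 1762, 2125, 2488, 2851, 362, 725, 1088, 1451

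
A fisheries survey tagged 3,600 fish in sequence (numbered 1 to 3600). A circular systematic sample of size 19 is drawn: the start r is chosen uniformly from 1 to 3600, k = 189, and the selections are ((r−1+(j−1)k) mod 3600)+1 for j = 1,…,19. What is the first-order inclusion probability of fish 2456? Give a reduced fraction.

For each position j, as r ranges over 1…3600 the j-th selection hits every fish exactly once, so fish 2456 is selected for exactly 19 of the 3600 starts.
Inclusion probability = 19/3600.

19/3600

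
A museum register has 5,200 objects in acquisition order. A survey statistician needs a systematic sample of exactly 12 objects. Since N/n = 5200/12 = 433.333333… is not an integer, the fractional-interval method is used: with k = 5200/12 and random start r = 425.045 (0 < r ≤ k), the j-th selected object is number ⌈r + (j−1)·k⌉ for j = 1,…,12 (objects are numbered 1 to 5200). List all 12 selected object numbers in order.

426, 859, 1292, 1726, 2159, 2592, 3026, 3459, 3892, 4326, 4759, 5192

j=1: r + 0k = 425.045 → ⌈·⌉ = 426
j=2: r + 1k = 858.378333… → ⌈·⌉ = 859
j=3: r + 2k = 1291.711666… → ⌈·⌉ = 1292
j=4: r + 3k = 1725.045 → ⌈·⌉ = 1726
j=5: r + 4k = 2158.378333… → ⌈·⌉ = 2159
j=6: r + 5k = 2591.711666… → ⌈·⌉ = 2592
j=7: r + 6k = 3025.045 → ⌈·⌉ = 3026
j=8: r + 7k = 3458.378333… → ⌈·⌉ = 3459
j=9: r + 8k = 3891.711666… → ⌈·⌉ = 3892
j=10: r + 9k = 4325.045 → ⌈·⌉ = 4326
j=11: r + 10k = 4758.378333… → ⌈·⌉ = 4759
j=12: r + 11k = 5191.711666… → ⌈·⌉ = 5192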